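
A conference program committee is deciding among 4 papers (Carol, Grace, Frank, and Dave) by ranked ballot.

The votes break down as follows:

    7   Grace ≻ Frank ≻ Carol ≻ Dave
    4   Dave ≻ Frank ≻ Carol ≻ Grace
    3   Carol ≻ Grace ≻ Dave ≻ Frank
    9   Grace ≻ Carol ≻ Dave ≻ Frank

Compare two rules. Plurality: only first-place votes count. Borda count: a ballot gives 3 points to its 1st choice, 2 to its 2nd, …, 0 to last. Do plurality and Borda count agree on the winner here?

Yes

Plurality first-place counts: Carol 3, Grace 16, Frank 0, Dave 4 → Grace.
Borda totals: Carol 38, Grace 54, Frank 22, Dave 24 → Grace.
The two rules agree on Grace.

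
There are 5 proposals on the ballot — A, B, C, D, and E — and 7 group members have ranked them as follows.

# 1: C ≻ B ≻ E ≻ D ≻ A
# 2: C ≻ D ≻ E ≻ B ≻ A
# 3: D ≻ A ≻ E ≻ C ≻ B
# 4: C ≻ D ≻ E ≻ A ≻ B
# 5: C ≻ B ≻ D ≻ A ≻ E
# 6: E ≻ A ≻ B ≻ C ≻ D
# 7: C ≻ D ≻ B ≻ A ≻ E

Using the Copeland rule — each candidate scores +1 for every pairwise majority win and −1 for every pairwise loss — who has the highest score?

Pairwise results:
  A vs B: B wins 4–3.
  A vs C: C wins 5–2.
  A vs D: D wins 6–1.
  A vs E: E wins 4–3.
  B vs C: C wins 6–1.
  B vs D: D wins 4–3.
  B vs E: E wins 4–3.
  C vs D: C wins 6–1.
  C vs E: C wins 5–2.
  D vs E: D wins 5–2.
Copeland scores (wins − losses):
  A: 0 − 4 = -4
  B: 1 − 3 = -2
  C: 4 − 0 = 4
  D: 3 − 1 = 2
  E: 2 − 2 = 0
C has the best Copeland score.

C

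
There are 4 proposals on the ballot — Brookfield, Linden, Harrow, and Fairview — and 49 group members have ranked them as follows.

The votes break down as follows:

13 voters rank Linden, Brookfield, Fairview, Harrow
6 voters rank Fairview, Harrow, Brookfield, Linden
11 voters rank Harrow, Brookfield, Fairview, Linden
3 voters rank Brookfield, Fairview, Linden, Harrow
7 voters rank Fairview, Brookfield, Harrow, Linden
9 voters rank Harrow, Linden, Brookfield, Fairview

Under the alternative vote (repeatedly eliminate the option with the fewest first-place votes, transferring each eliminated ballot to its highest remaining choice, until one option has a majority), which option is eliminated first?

Brookfield

Round 1: Harrow 20, Linden 13, Fairview 13, Brookfield 3. Brookfield has the fewest and is eliminated.
Round 2: Harrow 20, Fairview 16, Linden 13. Linden has the fewest and is eliminated.
Round 3: Fairview 29, Harrow 20. Fairview has a majority.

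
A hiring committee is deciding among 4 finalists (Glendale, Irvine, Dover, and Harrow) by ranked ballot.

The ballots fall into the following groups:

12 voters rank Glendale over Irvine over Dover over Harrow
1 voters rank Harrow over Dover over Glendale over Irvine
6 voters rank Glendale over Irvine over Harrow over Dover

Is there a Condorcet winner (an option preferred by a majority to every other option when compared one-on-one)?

Yes

Head-to-head results (19 voters total):
Glendale vs Irvine: Glendale wins 19–0.
Glendale vs Dover: Glendale wins 18–1.
Glendale vs Harrow: Glendale wins 18–1.
Irvine vs Dover: Irvine wins 18–1.
Irvine vs Harrow: Irvine wins 18–1.
Dover vs Harrow: Dover wins 12–7.
Glendale beats each rival — Irvine (19–0), Dover (18–1), Harrow (18–1) — so Glendale is the Condorcet winner.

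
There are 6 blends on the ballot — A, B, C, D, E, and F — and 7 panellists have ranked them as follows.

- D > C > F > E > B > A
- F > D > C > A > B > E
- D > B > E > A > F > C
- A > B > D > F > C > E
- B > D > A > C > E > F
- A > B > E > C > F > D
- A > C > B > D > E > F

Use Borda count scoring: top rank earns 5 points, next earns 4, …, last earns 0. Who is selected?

Borda scores:
  A: 0 + 2 + 2 + 5 + 3 + 5 + 5 = 22
  B: 1 + 1 + 4 + 4 + 5 + 4 + 3 = 22
  C: 4 + 3 + 0 + 1 + 2 + 2 + 4 = 16
  D: 5 + 4 + 5 + 3 + 4 + 0 + 2 = 23
  E: 2 + 0 + 3 + 0 + 1 + 3 + 1 = 10
  F: 3 + 5 + 1 + 2 + 0 + 1 + 0 = 12
D has the highest total.

D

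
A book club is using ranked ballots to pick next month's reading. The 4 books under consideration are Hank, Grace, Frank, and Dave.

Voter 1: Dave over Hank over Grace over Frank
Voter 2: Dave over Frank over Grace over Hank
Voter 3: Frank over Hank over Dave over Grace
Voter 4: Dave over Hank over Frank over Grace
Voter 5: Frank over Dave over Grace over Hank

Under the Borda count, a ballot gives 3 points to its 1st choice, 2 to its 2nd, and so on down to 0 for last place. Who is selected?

Borda scores:
  Hank: 2 + 0 + 2 + 2 + 0 = 6
  Grace: 1 + 1 + 0 + 0 + 1 = 3
  Frank: 0 + 2 + 3 + 1 + 3 = 9
  Dave: 3 + 3 + 1 + 3 + 2 = 12
Dave has the highest total.

Dave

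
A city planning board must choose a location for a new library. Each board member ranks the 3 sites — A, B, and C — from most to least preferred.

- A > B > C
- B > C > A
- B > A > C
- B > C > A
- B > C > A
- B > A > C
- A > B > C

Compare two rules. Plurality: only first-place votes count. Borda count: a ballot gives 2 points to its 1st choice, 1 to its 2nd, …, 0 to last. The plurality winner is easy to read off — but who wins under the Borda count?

B

Plurality first-place counts: A 2, B 5, C 0 → B.
Borda totals: A 6, B 12, C 3 → B.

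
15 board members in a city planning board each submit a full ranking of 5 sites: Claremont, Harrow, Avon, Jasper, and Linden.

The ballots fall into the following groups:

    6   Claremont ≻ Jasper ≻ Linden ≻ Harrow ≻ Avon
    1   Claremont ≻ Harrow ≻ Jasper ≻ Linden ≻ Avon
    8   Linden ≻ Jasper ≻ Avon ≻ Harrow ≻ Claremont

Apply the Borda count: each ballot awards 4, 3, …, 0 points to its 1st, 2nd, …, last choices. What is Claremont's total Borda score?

28

Borda scores:
  Claremont: 6·4 + 4 + 8·0 = 28
  Harrow: 6·1 + 3 + 8·1 = 17
  Avon: 6·0 + 0 + 8·2 = 16
  Jasper: 6·3 + 2 + 8·3 = 44
  Linden: 6·2 + 1 + 8·4 = 45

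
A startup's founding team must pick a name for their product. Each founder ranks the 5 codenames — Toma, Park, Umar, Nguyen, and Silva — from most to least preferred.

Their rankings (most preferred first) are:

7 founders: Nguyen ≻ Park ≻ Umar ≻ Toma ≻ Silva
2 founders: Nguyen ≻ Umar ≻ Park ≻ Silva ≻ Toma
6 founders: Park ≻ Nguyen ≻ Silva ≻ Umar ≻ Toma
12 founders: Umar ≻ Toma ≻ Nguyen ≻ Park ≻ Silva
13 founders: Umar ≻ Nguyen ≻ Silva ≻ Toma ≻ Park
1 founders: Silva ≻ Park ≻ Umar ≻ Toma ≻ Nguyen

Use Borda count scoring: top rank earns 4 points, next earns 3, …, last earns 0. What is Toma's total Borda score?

Borda scores:
  Toma: 7·1 + 2·0 + 6·0 + 12·3 + 13·1 + 1 = 57
  Park: 7·3 + 2·2 + 6·4 + 12·1 + 13·0 + 3 = 64
  Umar: 7·2 + 2·3 + 6·1 + 12·4 + 13·4 + 2 = 128
  Nguyen: 7·4 + 2·4 + 6·3 + 12·2 + 13·3 + 0 = 117
  Silva: 7·0 + 2·1 + 6·2 + 12·0 + 13·2 + 4 = 44

57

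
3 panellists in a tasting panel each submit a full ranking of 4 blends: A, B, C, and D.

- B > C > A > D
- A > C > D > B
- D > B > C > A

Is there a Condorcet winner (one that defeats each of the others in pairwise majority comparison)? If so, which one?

None — there is no Condorcet winner

Head-to-head results (3 voters total):
A vs B: B wins 2–1.
A vs C: C wins 2–1.
A vs D: A wins 2–1.
B vs C: B wins 2–1.
B vs D: D wins 2–1.
C vs D: C wins 2–1.
No candidate beats all others: A beats D beats B beats A, a majority cycle.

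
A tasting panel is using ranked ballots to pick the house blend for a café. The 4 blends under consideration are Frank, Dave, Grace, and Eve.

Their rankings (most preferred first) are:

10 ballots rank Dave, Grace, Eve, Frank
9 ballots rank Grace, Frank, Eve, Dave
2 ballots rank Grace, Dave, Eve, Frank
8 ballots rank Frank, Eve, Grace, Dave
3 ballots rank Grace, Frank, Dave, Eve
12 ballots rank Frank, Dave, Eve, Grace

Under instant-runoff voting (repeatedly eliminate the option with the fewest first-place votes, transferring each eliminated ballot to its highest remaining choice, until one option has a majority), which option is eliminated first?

Round 1: Frank 20, Grace 14, Dave 10, Eve 0. Eve has the fewest and is eliminated.
Round 2: Frank 20, Grace 14, Dave 10. Dave has the fewest and is eliminated.
Round 3: Grace 24, Frank 20. Grace has a majority.

Eve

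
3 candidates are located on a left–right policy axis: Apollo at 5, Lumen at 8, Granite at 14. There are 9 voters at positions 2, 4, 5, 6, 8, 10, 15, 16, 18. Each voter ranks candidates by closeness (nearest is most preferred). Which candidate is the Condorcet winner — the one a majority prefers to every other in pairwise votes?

Lumen

With single-peaked preferences on a line, the Condorcet winner is the candidate closest to the median voter.
The median voter (position 8) is closest to Lumen at 8.
Check: Lumen vs Apollo — voters closer to Lumen: 5 of 9.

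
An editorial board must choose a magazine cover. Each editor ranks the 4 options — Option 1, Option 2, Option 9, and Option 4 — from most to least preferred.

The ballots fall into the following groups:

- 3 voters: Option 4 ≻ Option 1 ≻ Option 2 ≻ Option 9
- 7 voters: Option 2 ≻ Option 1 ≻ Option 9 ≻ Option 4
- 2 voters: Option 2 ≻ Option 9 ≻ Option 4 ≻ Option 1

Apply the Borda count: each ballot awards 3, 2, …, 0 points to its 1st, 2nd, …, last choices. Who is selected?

Option 2

Borda scores:
  Option 1: 3·2 + 7·2 + 2·0 = 20
  Option 2: 3·1 + 7·3 + 2·3 = 30
  Option 9: 3·0 + 7·1 + 2·2 = 11
  Option 4: 3·3 + 7·0 + 2·1 = 11
Option 2 has the highest total.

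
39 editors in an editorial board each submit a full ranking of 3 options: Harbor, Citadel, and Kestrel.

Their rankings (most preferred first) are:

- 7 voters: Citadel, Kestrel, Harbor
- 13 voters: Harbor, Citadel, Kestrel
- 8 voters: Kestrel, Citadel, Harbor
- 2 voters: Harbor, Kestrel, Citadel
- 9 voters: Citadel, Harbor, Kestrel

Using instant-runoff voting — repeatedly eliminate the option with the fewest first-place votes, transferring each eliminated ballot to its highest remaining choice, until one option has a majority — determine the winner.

Round 1: Citadel 16, Harbor 15, Kestrel 8. Kestrel has the fewest and is eliminated.
Round 2: Citadel 24, Harbor 15. Citadel has a majority.

Citadel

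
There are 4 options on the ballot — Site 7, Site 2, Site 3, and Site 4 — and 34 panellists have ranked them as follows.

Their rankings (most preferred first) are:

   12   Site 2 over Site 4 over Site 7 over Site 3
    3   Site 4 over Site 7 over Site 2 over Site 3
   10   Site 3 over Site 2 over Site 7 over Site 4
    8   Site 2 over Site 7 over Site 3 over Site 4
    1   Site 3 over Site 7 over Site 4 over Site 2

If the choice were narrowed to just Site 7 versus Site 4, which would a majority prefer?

Site 7

Ballots ranking Site 7 above Site 4: 10+8+1 = 19.
Ballots ranking Site 4 above Site 7: 12+3 = 15.
Site 7 wins the head-to-head, 19–15.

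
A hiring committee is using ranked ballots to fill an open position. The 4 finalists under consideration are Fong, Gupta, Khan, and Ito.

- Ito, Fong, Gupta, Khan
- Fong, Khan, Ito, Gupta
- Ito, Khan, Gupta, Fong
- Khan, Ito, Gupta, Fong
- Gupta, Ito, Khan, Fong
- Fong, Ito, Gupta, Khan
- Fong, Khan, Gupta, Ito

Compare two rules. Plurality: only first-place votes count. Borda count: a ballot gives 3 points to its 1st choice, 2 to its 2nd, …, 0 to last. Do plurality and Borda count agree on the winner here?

Plurality first-place counts: Fong 3, Gupta 1, Khan 1, Ito 2 → Fong.
Borda totals: Fong 11, Gupta 8, Khan 10, Ito 13 → Ito.
The two rules disagree: plurality picks Fong, Borda picks Ito.

No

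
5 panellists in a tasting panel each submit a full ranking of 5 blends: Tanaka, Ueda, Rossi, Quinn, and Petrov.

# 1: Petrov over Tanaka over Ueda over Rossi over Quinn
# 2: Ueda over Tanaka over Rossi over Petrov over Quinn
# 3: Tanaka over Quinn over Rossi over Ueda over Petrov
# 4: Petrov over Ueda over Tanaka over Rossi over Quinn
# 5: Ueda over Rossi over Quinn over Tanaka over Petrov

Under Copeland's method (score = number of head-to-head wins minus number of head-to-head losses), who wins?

Pairwise results:
  Tanaka vs Ueda: Ueda wins 3–2.
  Tanaka vs Rossi: Tanaka wins 4–1.
  Tanaka vs Quinn: Tanaka wins 4–1.
  Tanaka vs Petrov: Tanaka wins 3–2.
  Ueda vs Rossi: Ueda wins 4–1.
  Ueda vs Quinn: Ueda wins 4–1.
  Ueda vs Petrov: Ueda wins 3–2.
  Rossi vs Quinn: Rossi wins 4–1.
  Rossi vs Petrov: Rossi wins 3–2.
  Quinn vs Petrov: Petrov wins 3–2.
Copeland scores (wins − losses):
  Tanaka: 3 − 1 = 2
  Ueda: 4 − 0 = 4
  Rossi: 2 − 2 = 0
  Quinn: 0 − 4 = -4
  Petrov: 1 − 3 = -2
Ueda has the best Copeland score.

Ueda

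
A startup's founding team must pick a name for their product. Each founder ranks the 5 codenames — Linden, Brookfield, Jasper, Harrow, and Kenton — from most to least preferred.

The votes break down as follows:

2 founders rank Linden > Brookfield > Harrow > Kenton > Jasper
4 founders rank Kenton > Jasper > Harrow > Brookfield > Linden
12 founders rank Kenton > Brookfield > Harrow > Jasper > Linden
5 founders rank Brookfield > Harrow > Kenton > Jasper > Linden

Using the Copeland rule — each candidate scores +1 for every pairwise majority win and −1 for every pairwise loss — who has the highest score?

Pairwise results:
  Linden vs Brookfield: Brookfield wins 21–2.
  Linden vs Jasper: Jasper wins 21–2.
  Linden vs Harrow: Harrow wins 21–2.
  Linden vs Kenton: Kenton wins 21–2.
  Brookfield vs Jasper: Brookfield wins 19–4.
  Brookfield vs Harrow: Brookfield wins 19–4.
  Brookfield vs Kenton: Kenton wins 16–7.
  Jasper vs Harrow: Harrow wins 19–4.
  Jasper vs Kenton: Kenton wins 23–0.
  Harrow vs Kenton: Kenton wins 16–7.
Copeland scores (wins − losses):
  Linden: 0 − 4 = -4
  Brookfield: 3 − 1 = 2
  Jasper: 1 − 3 = -2
  Harrow: 2 − 2 = 0
  Kenton: 4 − 0 = 4
Kenton has the best Copeland score.

Kenton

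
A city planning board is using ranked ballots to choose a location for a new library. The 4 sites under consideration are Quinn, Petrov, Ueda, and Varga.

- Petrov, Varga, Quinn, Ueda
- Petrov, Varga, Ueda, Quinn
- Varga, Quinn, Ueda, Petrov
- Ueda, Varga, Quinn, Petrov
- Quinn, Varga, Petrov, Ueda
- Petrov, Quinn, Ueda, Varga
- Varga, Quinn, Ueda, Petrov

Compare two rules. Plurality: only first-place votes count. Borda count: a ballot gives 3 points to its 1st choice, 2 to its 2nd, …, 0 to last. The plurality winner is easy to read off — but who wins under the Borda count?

Varga

Plurality first-place counts: Quinn 1, Petrov 3, Ueda 1, Varga 2 → Petrov.
Borda totals: Quinn 11, Petrov 10, Ueda 7, Varga 14 → Varga.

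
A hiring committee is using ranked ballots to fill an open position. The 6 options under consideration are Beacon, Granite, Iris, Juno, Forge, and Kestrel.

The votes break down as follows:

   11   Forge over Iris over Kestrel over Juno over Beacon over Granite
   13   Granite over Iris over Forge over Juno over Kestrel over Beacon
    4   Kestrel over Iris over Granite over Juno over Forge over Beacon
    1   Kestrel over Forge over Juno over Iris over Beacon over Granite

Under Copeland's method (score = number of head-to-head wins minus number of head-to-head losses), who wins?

Pairwise results:
  Beacon vs Granite: Granite wins 17–12.
  Beacon vs Iris: Iris wins 29–0.
  Beacon vs Juno: Juno wins 29–0.
  Beacon vs Forge: Forge wins 29–0.
  Beacon vs Kestrel: Kestrel wins 29–0.
  Granite vs Iris: Iris wins 16–13.
  Granite vs Juno: Granite wins 17–12.
  Granite vs Forge: Granite wins 17–12.
  Granite vs Kestrel: Kestrel wins 16–13.
  Iris vs Juno: Iris wins 28–1.
  Iris vs Forge: Iris wins 17–12.
  Iris vs Kestrel: Iris wins 24–5.
  Juno vs Forge: Forge wins 25–4.
  Juno vs Kestrel: Kestrel wins 16–13.
  Forge vs Kestrel: Forge wins 24–5.
Copeland scores (wins − losses):
  Beacon: 0 − 5 = -5
  Granite: 3 − 2 = 1
  Iris: 5 − 0 = 5
  Juno: 1 − 4 = -3
  Forge: 3 − 2 = 1
  Kestrel: 3 − 2 = 1
Iris has the best Copeland score.

Iris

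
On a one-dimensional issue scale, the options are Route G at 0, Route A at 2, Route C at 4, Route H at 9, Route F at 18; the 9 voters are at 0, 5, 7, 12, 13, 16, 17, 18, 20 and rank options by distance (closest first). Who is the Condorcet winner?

Route H

With single-peaked preferences on a line, the Condorcet winner is the candidate closest to the median voter.
The median voter (position 13) is closest to Route H at 9.
Check: Route H vs Route G — voters closer to Route H: 8 of 9.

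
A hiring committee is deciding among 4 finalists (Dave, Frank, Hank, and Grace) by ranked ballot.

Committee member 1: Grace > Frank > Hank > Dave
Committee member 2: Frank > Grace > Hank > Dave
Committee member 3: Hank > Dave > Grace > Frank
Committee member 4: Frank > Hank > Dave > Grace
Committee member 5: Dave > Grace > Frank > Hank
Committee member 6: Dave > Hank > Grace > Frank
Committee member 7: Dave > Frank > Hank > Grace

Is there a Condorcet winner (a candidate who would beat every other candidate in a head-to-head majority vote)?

No

Head-to-head results (7 voters total):
Dave vs Frank: Dave wins 4–3.
Dave vs Hank: Hank wins 4–3.
Dave vs Grace: Dave wins 5–2.
Frank vs Hank: Frank wins 5–2.
Frank vs Grace: Grace wins 4–3.
Hank vs Grace: Hank wins 4–3.
No candidate beats all others: Dave beats Frank beats Hank beats Dave, a majority cycle.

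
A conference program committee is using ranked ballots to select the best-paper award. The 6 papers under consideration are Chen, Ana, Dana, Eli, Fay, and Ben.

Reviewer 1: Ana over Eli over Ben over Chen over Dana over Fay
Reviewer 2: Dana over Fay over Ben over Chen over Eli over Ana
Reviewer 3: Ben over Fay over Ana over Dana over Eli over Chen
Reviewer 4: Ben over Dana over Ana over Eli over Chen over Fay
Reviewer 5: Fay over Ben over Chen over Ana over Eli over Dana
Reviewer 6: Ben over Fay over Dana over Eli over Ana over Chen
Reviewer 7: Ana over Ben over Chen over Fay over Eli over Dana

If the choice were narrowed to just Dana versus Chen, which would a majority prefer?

Dana

Ballots ranking Dana above Chen: 4.
Ballots ranking Chen above Dana: 3.
Dana wins the head-to-head, 4–3.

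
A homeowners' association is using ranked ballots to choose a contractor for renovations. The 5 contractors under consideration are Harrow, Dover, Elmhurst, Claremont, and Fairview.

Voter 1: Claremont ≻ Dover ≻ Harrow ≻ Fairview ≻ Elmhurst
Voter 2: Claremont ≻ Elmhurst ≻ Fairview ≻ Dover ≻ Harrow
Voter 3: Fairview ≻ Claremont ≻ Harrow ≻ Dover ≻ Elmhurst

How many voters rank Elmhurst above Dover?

Ballots ranking Elmhurst above Dover: 1.
Ballots ranking Dover above Elmhurst: 2.
So 1 of 3 voters prefer Elmhurst to Dover.

1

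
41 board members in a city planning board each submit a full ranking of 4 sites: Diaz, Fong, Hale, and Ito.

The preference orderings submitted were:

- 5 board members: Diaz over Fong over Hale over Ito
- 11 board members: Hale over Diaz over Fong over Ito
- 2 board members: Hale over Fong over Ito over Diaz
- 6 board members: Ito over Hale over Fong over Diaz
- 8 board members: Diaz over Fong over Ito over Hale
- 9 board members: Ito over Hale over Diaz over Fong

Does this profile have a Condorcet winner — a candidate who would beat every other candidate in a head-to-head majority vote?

Head-to-head results (41 voters total):
Diaz vs Fong: Diaz wins 33–8.
Diaz vs Hale: Hale wins 28–13.
Diaz vs Ito: Diaz wins 24–17.
Fong vs Hale: Hale wins 28–13.
Fong vs Ito: Fong wins 26–15.
Hale vs Ito: Ito wins 23–18.
No candidate beats all others: Diaz beats Ito beats Hale beats Diaz, a majority cycle.

No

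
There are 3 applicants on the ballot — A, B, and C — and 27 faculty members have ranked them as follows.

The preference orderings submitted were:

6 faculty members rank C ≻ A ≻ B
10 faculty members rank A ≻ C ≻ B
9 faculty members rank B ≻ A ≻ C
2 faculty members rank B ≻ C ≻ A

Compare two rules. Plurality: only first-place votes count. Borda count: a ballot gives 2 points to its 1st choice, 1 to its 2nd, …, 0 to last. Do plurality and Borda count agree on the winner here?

No

Plurality first-place counts: A 10, B 11, C 6 → B.
Borda totals: A 35, B 22, C 24 → A.
The two rules disagree: plurality picks B, Borda picks A.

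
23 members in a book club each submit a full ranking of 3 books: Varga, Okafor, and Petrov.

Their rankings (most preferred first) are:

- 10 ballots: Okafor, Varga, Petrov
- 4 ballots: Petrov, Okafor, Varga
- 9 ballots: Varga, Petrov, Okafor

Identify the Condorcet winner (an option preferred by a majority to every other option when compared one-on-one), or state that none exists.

No Condorcet winner

Head-to-head results (23 voters total):
Varga vs Okafor: Okafor wins 14–9.
Varga vs Petrov: Varga wins 19–4.
Okafor vs Petrov: Petrov wins 13–10.
No candidate beats all others: Varga beats Petrov beats Okafor beats Varga, a majority cycle.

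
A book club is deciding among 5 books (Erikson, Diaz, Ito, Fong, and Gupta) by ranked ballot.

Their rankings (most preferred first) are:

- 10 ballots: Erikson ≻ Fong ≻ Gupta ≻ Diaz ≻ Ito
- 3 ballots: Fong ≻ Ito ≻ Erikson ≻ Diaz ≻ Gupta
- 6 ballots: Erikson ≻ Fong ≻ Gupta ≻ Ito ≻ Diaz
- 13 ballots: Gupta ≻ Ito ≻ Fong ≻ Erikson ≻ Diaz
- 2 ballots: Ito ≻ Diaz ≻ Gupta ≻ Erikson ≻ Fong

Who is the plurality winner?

Erikson

First-place vote totals:
  Erikson: 16
  Diaz: 0
  Ito: 2
  Fong: 3
  Gupta: 13
Erikson has the most first-place votes.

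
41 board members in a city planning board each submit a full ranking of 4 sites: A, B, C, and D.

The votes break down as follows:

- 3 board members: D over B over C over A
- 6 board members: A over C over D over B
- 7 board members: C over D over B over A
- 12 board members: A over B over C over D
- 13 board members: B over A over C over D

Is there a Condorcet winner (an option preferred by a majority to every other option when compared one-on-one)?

Head-to-head results (41 voters total):
A vs B: B wins 23–18.
A vs C: A wins 31–10.
A vs D: A wins 31–10.
B vs C: B wins 28–13.
B vs D: B wins 25–16.
C vs D: C wins 38–3.
B beats each rival — A (23–18), C (28–13), D (25–16) — so B is the Condorcet winner.

Yes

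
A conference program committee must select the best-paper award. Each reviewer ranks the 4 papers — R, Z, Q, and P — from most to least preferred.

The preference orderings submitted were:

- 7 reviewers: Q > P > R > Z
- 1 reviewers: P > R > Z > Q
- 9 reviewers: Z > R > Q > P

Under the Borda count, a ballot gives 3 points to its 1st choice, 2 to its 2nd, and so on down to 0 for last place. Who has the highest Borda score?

Q

Borda scores:
  R: 7·1 + 2 + 9·2 = 27
  Z: 7·0 + 1 + 9·3 = 28
  Q: 7·3 + 0 + 9·1 = 30
  P: 7·2 + 3 + 9·0 = 17
Q has the highest total.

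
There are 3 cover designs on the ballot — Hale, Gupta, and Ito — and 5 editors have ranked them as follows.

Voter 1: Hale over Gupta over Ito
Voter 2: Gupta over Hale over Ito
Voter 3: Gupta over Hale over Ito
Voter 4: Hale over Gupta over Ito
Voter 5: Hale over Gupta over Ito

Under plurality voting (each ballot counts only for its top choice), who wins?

First-place vote totals:
  Hale: 3
  Gupta: 2
  Ito: 0
Hale has the most first-place votes.

Hale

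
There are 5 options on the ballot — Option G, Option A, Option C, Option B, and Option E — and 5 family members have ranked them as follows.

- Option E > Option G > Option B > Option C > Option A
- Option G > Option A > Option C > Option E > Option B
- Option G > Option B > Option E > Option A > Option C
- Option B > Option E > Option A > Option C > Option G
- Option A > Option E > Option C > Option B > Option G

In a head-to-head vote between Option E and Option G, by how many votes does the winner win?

Ballots ranking Option E above Option G: 3.
Ballots ranking Option G above Option E: 2.
Option E wins 3–2, a margin of 1.

1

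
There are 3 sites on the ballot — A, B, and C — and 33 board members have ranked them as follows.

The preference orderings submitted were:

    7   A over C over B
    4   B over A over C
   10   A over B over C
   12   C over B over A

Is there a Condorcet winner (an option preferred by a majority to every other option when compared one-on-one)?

Yes

Head-to-head results (33 voters total):
A vs B: A wins 17–16.
A vs C: A wins 21–12.
B vs C: C wins 19–14.
A beats each rival — B (17–16), C (21–12) — so A is the Condorcet winner.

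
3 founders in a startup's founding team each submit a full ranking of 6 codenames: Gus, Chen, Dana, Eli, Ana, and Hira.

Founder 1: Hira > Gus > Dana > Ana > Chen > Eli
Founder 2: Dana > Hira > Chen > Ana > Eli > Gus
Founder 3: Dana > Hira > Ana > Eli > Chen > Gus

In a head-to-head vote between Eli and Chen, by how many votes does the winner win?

Ballots ranking Eli above Chen: 1.
Ballots ranking Chen above Eli: 2.
Chen wins 2–1, a margin of 1.

1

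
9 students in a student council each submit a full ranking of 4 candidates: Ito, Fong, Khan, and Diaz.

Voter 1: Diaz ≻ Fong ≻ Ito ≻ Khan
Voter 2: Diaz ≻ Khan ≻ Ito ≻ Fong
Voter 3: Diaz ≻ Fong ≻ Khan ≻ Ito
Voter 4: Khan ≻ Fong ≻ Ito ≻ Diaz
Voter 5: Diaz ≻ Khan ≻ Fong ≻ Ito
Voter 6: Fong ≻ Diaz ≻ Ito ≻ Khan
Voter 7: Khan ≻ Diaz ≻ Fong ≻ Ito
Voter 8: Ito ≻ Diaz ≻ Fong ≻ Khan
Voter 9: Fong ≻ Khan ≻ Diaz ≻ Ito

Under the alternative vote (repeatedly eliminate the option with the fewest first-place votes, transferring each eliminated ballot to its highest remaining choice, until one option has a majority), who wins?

Diaz

Round 1: Diaz 4, Fong 2, Khan 2, Ito 1. Ito has the fewest and is eliminated.
Round 2: Diaz 5, Fong 2, Khan 2. Diaz has a majority.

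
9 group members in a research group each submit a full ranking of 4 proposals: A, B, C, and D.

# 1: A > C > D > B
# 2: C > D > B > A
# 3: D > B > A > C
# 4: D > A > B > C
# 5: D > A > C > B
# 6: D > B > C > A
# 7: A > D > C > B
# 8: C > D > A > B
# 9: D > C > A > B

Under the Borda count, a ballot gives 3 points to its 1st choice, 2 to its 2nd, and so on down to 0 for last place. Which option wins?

Borda scores:
  A: 3 + 0 + 1 + 2 + 2 + 0 + 3 + 1 + 1 = 13
  B: 0 + 1 + 2 + 1 + 0 + 2 + 0 + 0 + 0 = 6
  C: 2 + 3 + 0 + 0 + 1 + 1 + 1 + 3 + 2 = 13
  D: 1 + 2 + 3 + 3 + 3 + 3 + 2 + 2 + 3 = 22
D has the highest total.

D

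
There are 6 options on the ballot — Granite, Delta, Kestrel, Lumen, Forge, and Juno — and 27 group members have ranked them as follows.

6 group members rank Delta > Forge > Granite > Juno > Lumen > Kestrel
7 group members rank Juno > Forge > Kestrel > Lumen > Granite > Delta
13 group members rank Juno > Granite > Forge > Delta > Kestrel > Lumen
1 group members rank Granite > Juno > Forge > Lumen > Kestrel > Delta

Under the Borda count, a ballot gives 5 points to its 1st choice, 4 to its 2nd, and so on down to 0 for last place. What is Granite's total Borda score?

Borda scores:
  Granite: 6·3 + 7·1 + 13·4 + 5 = 82
  Delta: 6·5 + 7·0 + 13·2 + 0 = 56
  Kestrel: 6·0 + 7·3 + 13·1 + 1 = 35
  Lumen: 6·1 + 7·2 + 13·0 + 2 = 22
  Forge: 6·4 + 7·4 + 13·3 + 3 = 94
  Juno: 6·2 + 7·5 + 13·5 + 4 = 116

82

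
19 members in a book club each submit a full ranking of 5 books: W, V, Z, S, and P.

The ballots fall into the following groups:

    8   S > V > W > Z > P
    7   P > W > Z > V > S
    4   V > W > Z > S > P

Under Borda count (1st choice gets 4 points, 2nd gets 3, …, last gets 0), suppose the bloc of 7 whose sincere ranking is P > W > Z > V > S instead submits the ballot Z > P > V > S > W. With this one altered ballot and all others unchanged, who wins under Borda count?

V

Borda totals with the altered ballot: W 28, V 54, Z 44, S 43, P 21.
The switch changes the winner from W to V.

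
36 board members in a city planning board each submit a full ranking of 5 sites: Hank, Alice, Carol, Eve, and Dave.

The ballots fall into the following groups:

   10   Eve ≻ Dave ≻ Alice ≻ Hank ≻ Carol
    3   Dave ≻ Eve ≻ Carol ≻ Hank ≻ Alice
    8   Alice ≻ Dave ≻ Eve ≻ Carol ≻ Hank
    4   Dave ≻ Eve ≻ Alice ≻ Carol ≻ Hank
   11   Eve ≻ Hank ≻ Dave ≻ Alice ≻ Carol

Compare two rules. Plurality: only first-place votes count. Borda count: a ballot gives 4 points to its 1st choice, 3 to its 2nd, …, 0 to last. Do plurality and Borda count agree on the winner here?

Yes

Plurality first-place counts: Hank 0, Alice 8, Carol 0, Eve 21, Dave 7 → Eve.
Borda totals: Hank 46, Alice 71, Carol 18, Eve 121, Dave 104 → Eve.
The two rules agree on Eve.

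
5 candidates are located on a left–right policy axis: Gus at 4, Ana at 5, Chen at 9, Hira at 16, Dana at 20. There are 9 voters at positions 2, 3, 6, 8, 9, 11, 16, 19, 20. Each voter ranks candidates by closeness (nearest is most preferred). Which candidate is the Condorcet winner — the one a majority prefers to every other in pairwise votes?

Chen

With single-peaked preferences on a line, the Condorcet winner is the candidate closest to the median voter.
The median voter (position 9) is closest to Chen at 9.
Check: Chen vs Hira — voters closer to Chen: 6 of 9.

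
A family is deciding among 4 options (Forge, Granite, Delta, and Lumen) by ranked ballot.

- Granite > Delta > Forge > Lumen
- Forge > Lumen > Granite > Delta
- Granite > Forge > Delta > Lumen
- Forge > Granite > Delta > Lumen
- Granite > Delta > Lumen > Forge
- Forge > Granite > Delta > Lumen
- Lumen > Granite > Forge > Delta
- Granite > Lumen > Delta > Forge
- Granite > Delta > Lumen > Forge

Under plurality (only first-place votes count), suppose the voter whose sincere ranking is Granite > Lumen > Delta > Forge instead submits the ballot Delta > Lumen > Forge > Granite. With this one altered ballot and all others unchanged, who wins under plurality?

First-place totals with the altered ballot: Forge 3, Granite 4, Delta 1, Lumen 1.
The winner is unchanged: still Granite.

Granite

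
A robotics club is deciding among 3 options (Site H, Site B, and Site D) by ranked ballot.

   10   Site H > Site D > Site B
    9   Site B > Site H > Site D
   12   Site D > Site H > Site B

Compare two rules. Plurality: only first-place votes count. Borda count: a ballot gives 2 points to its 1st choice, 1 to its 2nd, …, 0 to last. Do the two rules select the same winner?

No

Plurality first-place counts: Site H 10, Site B 9, Site D 12 → Site D.
Borda totals: Site H 41, Site B 18, Site D 34 → Site H.
The two rules disagree: plurality picks Site D, Borda picks Site H.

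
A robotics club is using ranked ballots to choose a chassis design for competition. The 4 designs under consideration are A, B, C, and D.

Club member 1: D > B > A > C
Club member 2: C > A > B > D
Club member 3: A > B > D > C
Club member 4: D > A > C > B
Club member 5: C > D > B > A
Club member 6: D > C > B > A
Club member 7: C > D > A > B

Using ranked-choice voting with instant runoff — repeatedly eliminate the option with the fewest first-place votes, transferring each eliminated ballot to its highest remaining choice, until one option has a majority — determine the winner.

Round 1: C 3, D 3, A 1, B 0. B has the fewest and is eliminated.
Round 2: C 3, D 3, A 1. A has the fewest and is eliminated.
Round 3: D 4, C 3. D has a majority.

D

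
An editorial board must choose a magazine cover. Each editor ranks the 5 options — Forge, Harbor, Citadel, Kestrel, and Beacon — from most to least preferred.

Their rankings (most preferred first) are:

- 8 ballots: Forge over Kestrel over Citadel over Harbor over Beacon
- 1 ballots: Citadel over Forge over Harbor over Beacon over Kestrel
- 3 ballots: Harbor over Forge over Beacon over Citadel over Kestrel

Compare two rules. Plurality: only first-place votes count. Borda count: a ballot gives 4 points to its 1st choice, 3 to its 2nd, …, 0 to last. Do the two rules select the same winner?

Yes

Plurality first-place counts: Forge 8, Harbor 3, Citadel 1, Kestrel 0, Beacon 0 → Forge.
Borda totals: Forge 44, Harbor 22, Citadel 23, Kestrel 24, Beacon 7 → Forge.
The two rules agree on Forge.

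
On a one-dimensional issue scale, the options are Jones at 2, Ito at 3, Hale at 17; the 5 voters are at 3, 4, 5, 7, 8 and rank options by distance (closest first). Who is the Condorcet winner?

With single-peaked preferences on a line, the Condorcet winner is the candidate closest to the median voter.
The median voter (position 5) is closest to Ito at 3.
Check: Ito vs Jones — voters closer to Ito: 5 of 5.

Ito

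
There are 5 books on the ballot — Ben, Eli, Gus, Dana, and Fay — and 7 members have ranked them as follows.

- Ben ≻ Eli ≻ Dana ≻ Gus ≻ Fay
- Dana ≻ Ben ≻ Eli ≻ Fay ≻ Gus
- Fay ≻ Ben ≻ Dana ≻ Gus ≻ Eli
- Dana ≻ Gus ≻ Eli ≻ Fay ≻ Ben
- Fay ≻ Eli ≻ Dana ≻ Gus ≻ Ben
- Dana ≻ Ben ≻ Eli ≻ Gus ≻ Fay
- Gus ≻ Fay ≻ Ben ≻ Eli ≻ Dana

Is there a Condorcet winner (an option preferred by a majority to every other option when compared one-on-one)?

Yes

Head-to-head results (7 voters total):
Ben vs Eli: Ben wins 5–2.
Ben vs Gus: Ben wins 4–3.
Ben vs Dana: Dana wins 4–3.
Ben vs Fay: Fay wins 4–3.
Eli vs Gus: Eli wins 4–3.
Eli vs Dana: Dana wins 4–3.
Eli vs Fay: Eli wins 4–3.
Gus vs Dana: Dana wins 6–1.
Gus vs Fay: Gus wins 4–3.
Dana vs Fay: Dana wins 4–3.
Dana beats each rival — Ben (4–3), Eli (4–3), Gus (6–1), Fay (4–3) — so Dana is the Condorcet winner.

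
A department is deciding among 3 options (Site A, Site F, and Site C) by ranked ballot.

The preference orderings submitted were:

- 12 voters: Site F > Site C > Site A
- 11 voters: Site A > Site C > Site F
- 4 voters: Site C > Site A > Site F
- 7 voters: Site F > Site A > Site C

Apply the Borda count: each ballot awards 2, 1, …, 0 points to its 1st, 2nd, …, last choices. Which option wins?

Site F

Borda scores:
  Site A: 12·0 + 11·2 + 4·1 + 7·1 = 33
  Site F: 12·2 + 11·0 + 4·0 + 7·2 = 38
  Site C: 12·1 + 11·1 + 4·2 + 7·0 = 31
Site F has the highest total.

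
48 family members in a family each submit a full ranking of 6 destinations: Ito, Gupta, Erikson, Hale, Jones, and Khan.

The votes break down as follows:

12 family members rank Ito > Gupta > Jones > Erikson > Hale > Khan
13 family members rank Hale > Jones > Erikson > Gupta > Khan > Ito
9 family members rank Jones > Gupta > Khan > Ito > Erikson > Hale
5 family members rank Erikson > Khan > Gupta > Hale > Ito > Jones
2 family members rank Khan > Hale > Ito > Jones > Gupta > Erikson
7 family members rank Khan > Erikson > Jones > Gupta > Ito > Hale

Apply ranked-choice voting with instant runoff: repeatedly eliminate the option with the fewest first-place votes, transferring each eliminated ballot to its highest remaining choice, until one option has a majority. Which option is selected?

Round 1: Hale 13, Ito 12, Jones 9, Khan 9, Erikson 5, Gupta 0. Gupta has the fewest and is eliminated.
Round 2: Hale 13, Ito 12, Jones 9, Khan 9, Erikson 5. Erikson has the fewest and is eliminated.
Round 3: Khan 14, Hale 13, Ito 12, Jones 9. Jones has the fewest and is eliminated.
Round 4: Khan 23, Hale 13, Ito 12. Ito has the fewest and is eliminated.
Round 5: Hale 25, Khan 23. Hale has a majority.

Hale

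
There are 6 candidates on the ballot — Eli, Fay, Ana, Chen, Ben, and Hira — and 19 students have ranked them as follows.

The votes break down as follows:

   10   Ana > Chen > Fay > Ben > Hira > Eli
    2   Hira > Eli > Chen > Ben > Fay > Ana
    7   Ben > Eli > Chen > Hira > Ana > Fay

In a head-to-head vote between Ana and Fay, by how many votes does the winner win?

Ballots ranking Ana above Fay: 10+7 = 17.
Ballots ranking Fay above Ana: 2.
Ana wins 17–2, a margin of 15.

15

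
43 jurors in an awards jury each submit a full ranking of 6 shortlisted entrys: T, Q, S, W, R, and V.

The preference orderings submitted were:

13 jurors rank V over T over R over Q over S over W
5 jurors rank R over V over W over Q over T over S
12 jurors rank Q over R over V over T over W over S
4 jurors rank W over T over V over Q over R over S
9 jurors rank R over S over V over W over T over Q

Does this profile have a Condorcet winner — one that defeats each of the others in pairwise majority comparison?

Head-to-head results (43 voters total):
T vs Q: T wins 26–17.
T vs S: T wins 34–9.
T vs W: T wins 25–18.
T vs R: R wins 26–17.
T vs V: V wins 39–4.
Q vs S: Q wins 34–9.
Q vs W: Q wins 25–18.
Q vs R: R wins 27–16.
Q vs V: V wins 31–12.
S vs W: S wins 22–21.
S vs R: R wins 43–0.
S vs V: V wins 34–9.
W vs R: R wins 39–4.
W vs V: V wins 39–4.
R vs V: R wins 26–17.
R beats each rival — T (26–17), Q (27–16), S (43–0), W (39–4), V (26–17) — so R is the Condorcet winner.

Yes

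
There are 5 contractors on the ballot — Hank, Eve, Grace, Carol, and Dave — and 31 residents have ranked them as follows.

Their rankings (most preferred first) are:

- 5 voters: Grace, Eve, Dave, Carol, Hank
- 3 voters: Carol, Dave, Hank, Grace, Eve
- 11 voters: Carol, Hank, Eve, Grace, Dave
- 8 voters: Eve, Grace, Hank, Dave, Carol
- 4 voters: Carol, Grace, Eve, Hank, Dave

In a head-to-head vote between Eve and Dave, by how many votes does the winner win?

25

Ballots ranking Eve above Dave: 5+11+8+4 = 28.
Ballots ranking Dave above Eve: 3.
Eve wins 28–3, a margin of 25.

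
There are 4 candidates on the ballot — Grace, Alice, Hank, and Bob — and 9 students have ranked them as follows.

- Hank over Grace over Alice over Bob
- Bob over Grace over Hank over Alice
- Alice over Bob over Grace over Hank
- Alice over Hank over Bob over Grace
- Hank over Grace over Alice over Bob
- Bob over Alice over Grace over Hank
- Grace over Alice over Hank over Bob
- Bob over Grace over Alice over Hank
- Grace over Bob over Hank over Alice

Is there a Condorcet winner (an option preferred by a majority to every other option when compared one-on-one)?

Head-to-head results (9 voters total):
Grace vs Alice: Grace wins 6–3.
Grace vs Hank: Grace wins 6–3.
Grace vs Bob: Bob wins 5–4.
Alice vs Hank: Alice wins 5–4.
Alice vs Bob: Alice wins 5–4.
Hank vs Bob: Bob wins 5–4.
No candidate beats all others: Grace beats Alice beats Bob beats Grace, a majority cycle.

No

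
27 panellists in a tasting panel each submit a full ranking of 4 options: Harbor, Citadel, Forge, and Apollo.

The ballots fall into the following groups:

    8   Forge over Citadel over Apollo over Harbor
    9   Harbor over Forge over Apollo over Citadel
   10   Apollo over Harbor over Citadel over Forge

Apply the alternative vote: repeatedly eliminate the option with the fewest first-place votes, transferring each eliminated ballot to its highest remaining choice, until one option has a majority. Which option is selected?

Round 1: Apollo 10, Harbor 9, Forge 8, Citadel 0. Citadel has the fewest and is eliminated.
Round 2: Apollo 10, Harbor 9, Forge 8. Forge has the fewest and is eliminated.
Round 3: Apollo 18, Harbor 9. Apollo has a majority.

Apollo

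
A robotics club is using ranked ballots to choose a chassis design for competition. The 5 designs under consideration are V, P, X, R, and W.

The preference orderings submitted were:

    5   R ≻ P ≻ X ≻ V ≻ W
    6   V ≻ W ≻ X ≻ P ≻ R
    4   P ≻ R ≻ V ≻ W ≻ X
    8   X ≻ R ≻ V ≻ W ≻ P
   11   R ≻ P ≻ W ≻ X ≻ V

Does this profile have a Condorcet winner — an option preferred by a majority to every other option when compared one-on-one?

Head-to-head results (34 voters total):
V vs P: P wins 20–14.
V vs X: X wins 24–10.
V vs R: R wins 28–6.
V vs W: V wins 23–11.
P vs X: P wins 20–14.
P vs R: R wins 24–10.
P vs W: P wins 20–14.
X vs R: R wins 20–14.
X vs W: W wins 21–13.
R vs W: R wins 28–6.
R beats each rival — V (28–6), P (24–10), X (20–14), W (28–6) — so R is the Condorcet winner.

Yes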